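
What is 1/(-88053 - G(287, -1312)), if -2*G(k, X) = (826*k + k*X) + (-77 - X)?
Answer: -2/314353 ≈ -6.3623e-6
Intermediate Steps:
G(k, X) = 77/2 + X/2 - 413*k - X*k/2 (G(k, X) = -((826*k + k*X) + (-77 - X))/2 = -((826*k + X*k) + (-77 - X))/2 = -(-77 - X + 826*k + X*k)/2 = 77/2 + X/2 - 413*k - X*k/2)
1/(-88053 - G(287, -1312)) = 1/(-88053 - (77/2 + (1/2)*(-1312) - 413*287 - 1/2*(-1312)*287)) = 1/(-88053 - (77/2 - 656 - 118531 + 188272)) = 1/(-88053 - 1*138247/2) = 1/(-88053 - 138247/2) = 1/(-314353/2) = -2/314353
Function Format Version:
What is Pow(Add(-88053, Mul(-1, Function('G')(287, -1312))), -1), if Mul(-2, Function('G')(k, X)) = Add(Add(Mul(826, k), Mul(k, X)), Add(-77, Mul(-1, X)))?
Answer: Rational(-2, 314353) ≈ -6.3623e-6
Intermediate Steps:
Function('G')(k, X) = Add(Rational(77, 2), Mul(Rational(1, 2), X), Mul(-413, k), Mul(Rational(-1, 2), X, k)) (Function('G')(k, X) = Mul(Rational(-1, 2), Add(Add(Mul(826, k), Mul(k, X)), Add(-77, Mul(-1, X)))) = Mul(Rational(-1, 2), Add(Add(Mul(826, k), Mul(X, k)), Add(-77, Mul(-1, X)))) = Mul(Rational(-1, 2), Add(-77, Mul(-1, X), Mul(826, k), Mul(X, k))) = Add(Rational(77, 2), Mul(Rational(1, 2), X), Mul(-413, k), Mul(Rational(-1, 2), X, k)))
Pow(Add(-88053, Mul(-1, Function('G')(287, -1312))), -1) = Pow(Add(-88053, Mul(-1, Add(Rational(77, 2), Mul(Rational(1, 2), -1312), Mul(-413, 287), Mul(Rational(-1, 2), -1312, 287)))), -1) = Pow(Add(-88053, Mul(-1, Add(Rational(77, 2), -656, -118531, 188272))), -1) = Pow(Add(-88053, Mul(-1, Rational(138247, 2))), -1) = Pow(Add(-88053, Rational(-138247, 2)), -1) = Pow(Rational(-314353, 2), -1) = Rational(-2, 314353)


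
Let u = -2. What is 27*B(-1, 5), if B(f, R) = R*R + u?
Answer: 621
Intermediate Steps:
B(f, R) = -2 + R² (B(f, R) = R*R - 2 = R² - 2 = -2 + R²)
27*B(-1, 5) = 27*(-2 + 5²) = 27*(-2 + 25) = 27*23 = 621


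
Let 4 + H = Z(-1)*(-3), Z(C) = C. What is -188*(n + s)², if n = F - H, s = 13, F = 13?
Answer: -137052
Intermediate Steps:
H = -1 (H = -4 - 1*(-3) = -4 + 3 = -1)
n = 14 (n = 13 - 1*(-1) = 13 + 1 = 14)
-188*(n + s)² = -188*(14 + 13)² = -188*27² = -188*729 = -137052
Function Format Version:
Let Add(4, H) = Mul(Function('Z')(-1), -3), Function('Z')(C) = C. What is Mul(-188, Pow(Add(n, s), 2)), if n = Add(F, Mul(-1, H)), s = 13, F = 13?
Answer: -137052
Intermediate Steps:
H = -1 (H = Add(-4, Mul(-1, -3)) = Add(-4, 3) = -1)
n = 14 (n = Add(13, Mul(-1, -1)) = Add(13, 1) = 14)
Mul(-188, Pow(Add(n, s), 2)) = Mul(-188, Pow(Add(14, 13), 2)) = Mul(-188, Pow(27, 2)) = Mul(-188, 729) = -137052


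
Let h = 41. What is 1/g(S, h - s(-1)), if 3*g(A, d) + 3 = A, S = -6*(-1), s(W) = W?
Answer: 1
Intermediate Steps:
S = 6
g(A, d) = -1 + A/3
1/g(S, h - s(-1)) = 1/(-1 + (⅓)*6) = 1/(-1 + 2) = 1/1 = 1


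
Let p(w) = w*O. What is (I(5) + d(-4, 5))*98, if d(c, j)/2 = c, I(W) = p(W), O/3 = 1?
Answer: 686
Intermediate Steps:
O = 3 (O = 3*1 = 3)
p(w) = 3*w (p(w) = w*3 = 3*w)
I(W) = 3*W
d(c, j) = 2*c
(I(5) + d(-4, 5))*98 = (3*5 + 2*(-4))*98 = (15 - 8)*98 = 7*98 = 686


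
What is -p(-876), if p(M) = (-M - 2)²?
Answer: -763876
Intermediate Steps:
p(M) = (-2 - M)²
-p(-876) = -(2 - 876)² = -1*(-874)² = -1*763876 = -763876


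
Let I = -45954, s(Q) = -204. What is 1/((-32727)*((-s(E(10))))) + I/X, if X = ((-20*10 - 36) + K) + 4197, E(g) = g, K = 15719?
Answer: -12783461563/5474572560 ≈ -2.3351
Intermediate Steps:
X = 19680 (X = ((-20*10 - 36) + 15719) + 4197 = ((-200 - 36) + 15719) + 4197 = (-236 + 15719) + 4197 = 15483 + 4197 = 19680)
1/((-32727)*((-s(E(10))))) + I/X = 1/((-32727)*((-1*(-204)))) - 45954/19680 = -1/32727/204 - 45954*1/19680 = -1/32727*1/204 - 7659/3280 = -1/6676308 - 7659/3280 = -12783461563/5474572560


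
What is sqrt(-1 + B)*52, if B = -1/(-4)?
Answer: 26*I*sqrt(3) ≈ 45.033*I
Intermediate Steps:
B = 1/4 (B = -1*(-1/4) = 1/4 ≈ 0.25000)
sqrt(-1 + B)*52 = sqrt(-1 + 1/4)*52 = sqrt(-3/4)*52 = (I*sqrt(3)/2)*52 = 26*I*sqrt(3)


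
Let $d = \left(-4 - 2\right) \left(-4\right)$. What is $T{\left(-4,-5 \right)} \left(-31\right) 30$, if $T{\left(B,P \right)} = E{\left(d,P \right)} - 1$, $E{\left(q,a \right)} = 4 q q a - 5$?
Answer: $10719180$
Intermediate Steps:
$d = 24$ ($d = \left(-6\right) \left(-4\right) = 24$)
$E{\left(q,a \right)} = -5 + 4 a q^{2}$ ($E{\left(q,a \right)} = 4 q^{2} a - 5 = 4 a q^{2} - 5 = -5 + 4 a q^{2}$)
$T{\left(B,P \right)} = -6 + 2304 P$ ($T{\left(B,P \right)} = \left(-5 + 4 P 24^{2}\right) - 1 = \left(-5 + 4 P 576\right) - 1 = \left(-5 + 2304 P\right) - 1 = -6 + 2304 P$)
$T{\left(-4,-5 \right)} \left(-31\right) 30 = \left(-6 + 2304 \left(-5\right)\right) \left(-31\right) 30 = \left(-6 - 11520\right) \left(-31\right) 30 = \left(-11526\right) \left(-31\right) 30 = 357306 \cdot 30 = 10719180$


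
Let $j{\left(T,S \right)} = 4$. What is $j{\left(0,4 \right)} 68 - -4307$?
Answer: $4579$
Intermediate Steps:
$j{\left(0,4 \right)} 68 - -4307 = 4 \cdot 68 - -4307 = 272 + 4307 = 4579$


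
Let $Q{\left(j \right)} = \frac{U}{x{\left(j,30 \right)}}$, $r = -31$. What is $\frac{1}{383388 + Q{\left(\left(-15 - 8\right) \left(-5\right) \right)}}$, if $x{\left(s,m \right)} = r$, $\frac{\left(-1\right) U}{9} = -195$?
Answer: $\frac{31}{11883273} \approx 2.6087 \cdot 10^{-6}$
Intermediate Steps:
$U = 1755$ ($U = \left(-9\right) \left(-195\right) = 1755$)
$x{\left(s,m \right)} = -31$
$Q{\left(j \right)} = - \frac{1755}{31}$ ($Q{\left(j \right)} = \frac{1755}{-31} = 1755 \left(- \frac{1}{31}\right) = - \frac{1755}{31}$)
$\frac{1}{383388 + Q{\left(\left(-15 - 8\right) \left(-5\right) \right)}} = \frac{1}{383388 - \frac{1755}{31}} = \frac{1}{\frac{11883273}{31}} = \frac{31}{11883273}$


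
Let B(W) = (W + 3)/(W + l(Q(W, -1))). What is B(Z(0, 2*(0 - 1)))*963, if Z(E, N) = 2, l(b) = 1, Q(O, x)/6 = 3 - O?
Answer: 1605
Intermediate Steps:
Q(O, x) = 18 - 6*O (Q(O, x) = 6*(3 - O) = 18 - 6*O)
B(W) = (3 + W)/(1 + W) (B(W) = (W + 3)/(W + 1) = (3 + W)/(1 + W))
B(Z(0, 2*(0 - 1)))*963 = ((3 + 2)/(1 + 2))*963 = (5/3)*963 = 1605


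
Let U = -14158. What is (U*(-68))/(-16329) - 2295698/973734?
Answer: -54163501041/883339027 ≈ -61.317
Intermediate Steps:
(U*(-68))/(-16329) - 2295698/973734 = -14158*(-68)/(-16329) - 2295698/973734 = 962744*(-1/16329) - 2295698*1/973734 = -962744/16329 - 1147849/486867 = -54163501041/883339027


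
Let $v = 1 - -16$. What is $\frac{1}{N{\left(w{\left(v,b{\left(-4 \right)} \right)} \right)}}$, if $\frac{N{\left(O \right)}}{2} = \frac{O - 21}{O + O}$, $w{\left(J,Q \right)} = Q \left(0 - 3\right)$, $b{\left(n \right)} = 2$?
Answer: $\frac{2}{9} \approx 0.22222$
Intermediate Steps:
$v = 17$ ($v = 1 + 16 = 17$)
$w{\left(J,Q \right)} = - 3 Q$ ($w{\left(J,Q \right)} = Q \left(-3\right) = - 3 Q$)
$N{\left(O \right)} = \frac{-21 + O}{O}$ ($N{\left(O \right)} = 2 \frac{O - 21}{O + O} = 2 \frac{-21 + O}{2 O} = \frac{-21 + O}{O}$)
$\frac{1}{N{\left(w{\left(v,b{\left(-4 \right)} \right)} \right)}} = \frac{1}{\frac{1}{\left(-3\right) 2} \left(-21 - 6\right)} = \frac{1}{\frac{1}{-6} \left(-21 - 6\right)} = \frac{1}{\left(- \frac{1}{6}\right) \left(-27\right)} = \frac{1}{\frac{9}{2}} = \frac{2}{9}$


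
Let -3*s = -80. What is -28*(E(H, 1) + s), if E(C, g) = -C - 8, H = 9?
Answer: -812/3 ≈ -270.67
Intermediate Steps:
E(C, g) = -8 - C
s = 80/3 (s = -⅓*(-80) = 80/3 ≈ 26.667)
-28*(E(H, 1) + s) = -28*((-8 - 1*9) + 80/3) = -28*((-8 - 9) + 80/3) = -28*(-17 + 80/3) = -28*29/3 = -812/3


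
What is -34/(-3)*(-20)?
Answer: -680/3 ≈ -226.67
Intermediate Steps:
-34/(-3)*(-20) = -34*(-⅓)*(-20) = (34/3)*(-20) = -680/3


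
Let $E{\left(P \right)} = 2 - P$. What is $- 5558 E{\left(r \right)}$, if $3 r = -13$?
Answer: $- \frac{105602}{3} \approx -35201.0$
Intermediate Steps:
$r = - \frac{13}{3}$ ($r = \frac{1}{3} \left(-13\right) = - \frac{13}{3} \approx -4.3333$)
$- 5558 E{\left(r \right)} = - 5558 \left(2 - - \frac{13}{3}\right) = - 5558 \left(2 + \frac{13}{3}\right) = \left(-5558\right) \frac{19}{3} = - \frac{105602}{3}$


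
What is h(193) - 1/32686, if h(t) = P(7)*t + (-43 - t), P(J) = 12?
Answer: 67986879/32686 ≈ 2080.0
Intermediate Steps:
h(t) = -43 + 11*t (h(t) = 12*t + (-43 - t) = -43 + 11*t)
h(193) - 1/32686 = (-43 + 11*193) - 1/32686 = (-43 + 2123) - 1*1/32686 = 2080 - 1/32686 = 67986879/32686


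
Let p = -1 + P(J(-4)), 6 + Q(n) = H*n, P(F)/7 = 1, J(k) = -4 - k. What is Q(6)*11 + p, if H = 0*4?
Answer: -60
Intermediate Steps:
H = 0
P(F) = 7 (P(F) = 7*1 = 7)
Q(n) = -6 (Q(n) = -6 + 0*n = -6 + 0 = -6)
p = 6 (p = -1 + 7 = 6)
Q(6)*11 + p = -6*11 + 6 = -66 + 6 = -60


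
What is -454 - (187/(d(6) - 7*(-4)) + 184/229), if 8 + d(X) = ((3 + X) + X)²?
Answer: -25559573/56105 ≈ -455.57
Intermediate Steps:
d(X) = -8 + (3 + 2*X)² (d(X) = -8 + ((3 + X) + X)² = -8 + (3 + 2*X)²)
-454 - (187/(d(6) - 7*(-4)) + 184/229) = -454 - (187/((-8 + (3 + 2*6)²) - 7*(-4)) + 184/229) = -454 - (187/((-8 + (3 + 12)²) + 28) + 184*(1/229)) = -454 - (187/((-8 + 15²) + 28) + 184/229) = -454 - (187/((-8 + 225) + 28) + 184/229) = -454 - (187/(217 + 28) + 184/229) = -454 - (187/245 + 184/229) = -454 - 1*87903/56105 = -454 - 87903/56105 = -25559573/56105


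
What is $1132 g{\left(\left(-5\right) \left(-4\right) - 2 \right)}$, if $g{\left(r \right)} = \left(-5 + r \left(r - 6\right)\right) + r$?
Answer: $259228$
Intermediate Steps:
$g{\left(r \right)} = -5 + r + r \left(-6 + r\right)$ ($g{\left(r \right)} = \left(-5 + r \left(r - 6\right)\right) + r = \left(-5 + r \left(-6 + r\right)\right) + r = -5 + r + r \left(-6 + r\right)$)
$1132 g{\left(\left(-5\right) \left(-4\right) - 2 \right)} = 1132 \left(-5 + \left(\left(-5\right) \left(-4\right) - 2\right)^{2} - 5 \left(\left(-5\right) \left(-4\right) - 2\right)\right) = 1132 \left(-5 + \left(20 - 2\right)^{2} - 5 \left(20 - 2\right)\right) = 1132 \left(-5 + 18^{2} - 90\right) = 1132 \left(-5 + 324 - 90\right) = 1132 \cdot 229 = 259228$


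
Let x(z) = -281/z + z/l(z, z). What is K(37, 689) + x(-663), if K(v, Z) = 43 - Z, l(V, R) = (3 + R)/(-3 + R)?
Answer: -95874029/72930 ≈ -1314.6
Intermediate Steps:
l(V, R) = (3 + R)/(-3 + R)
x(z) = -281/z + z*(-3 + z)/(3 + z) (x(z) = -281/z + z/(((3 + z)/(-3 + z))) = -281/z + z*((-3 + z)/(3 + z)) = -281/z + z*(-3 + z)/(3 + z))
K(37, 689) + x(-663) = (43 - 1*689) + (-843 - 281*(-663) + (-663)**2*(-3 - 663))/((-663)*(3 - 663)) = (43 - 689) - 1/663*(-843 + 186303 + 439569*(-666))/(-660) = -646 - 1/663*(-1/660)*(-843 + 186303 - 292752954) = -646 - 1/663*(-1/660)*(-292567494) = -646 - 48761249/72930 = -95874029/72930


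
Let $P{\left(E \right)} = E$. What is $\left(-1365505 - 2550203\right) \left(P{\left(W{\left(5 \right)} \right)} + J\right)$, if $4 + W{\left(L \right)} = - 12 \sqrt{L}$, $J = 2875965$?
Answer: $-11261423495388 + 46988496 \sqrt{5} \approx -1.1261 \cdot 10^{13}$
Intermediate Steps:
$W{\left(L \right)} = -4 - 12 \sqrt{L}$
$\left(-1365505 - 2550203\right) \left(P{\left(W{\left(5 \right)} \right)} + J\right) = \left(-1365505 - 2550203\right) \left(\left(-4 - 12 \sqrt{5}\right) + 2875965\right) = - 3915708 \left(2875961 - 12 \sqrt{5}\right) = -11261423495388 + 46988496 \sqrt{5}$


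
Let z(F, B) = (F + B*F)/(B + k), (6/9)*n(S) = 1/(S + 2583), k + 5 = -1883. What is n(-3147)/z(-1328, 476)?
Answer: -353/59544864 ≈ -5.9283e-6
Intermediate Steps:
k = -1888 (k = -5 - 1883 = -1888)
n(S) = 3/(2*(2583 + S)) (n(S) = 3/(2*(S + 2583)) = 3/(2*(2583 + S)))
z(F, B) = (F + B*F)/(-1888 + B) (z(F, B) = (F + B*F)/(B - 1888) = (F + B*F)/(-1888 + B))
n(-3147)/z(-1328, 476) = (3/(2*(2583 - 3147)))/((-1328*(1 + 476)/(-1888 + 476))) = ((3/2)/(-564))/((-1328*477/(-1412))) = ((3/2)*(-1/564))/((-1328*(-1/1412)*477)) = -1/(376*158364/353) = -1/376*353/158364 = -353/59544864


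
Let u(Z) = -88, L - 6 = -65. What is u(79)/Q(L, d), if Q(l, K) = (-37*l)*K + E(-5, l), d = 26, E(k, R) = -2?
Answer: -22/14189 ≈ -0.0015505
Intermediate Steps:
L = -59 (L = 6 - 65 = -59)
Q(l, K) = -2 - 37*K*l (Q(l, K) = (-37*l)*K - 2 = -37*K*l - 2 = -2 - 37*K*l)
u(79)/Q(L, d) = -88/(-2 - 37*26*(-59)) = -88/(-2 + 56758) = -88/56756 = -88*1/56756 = -22/14189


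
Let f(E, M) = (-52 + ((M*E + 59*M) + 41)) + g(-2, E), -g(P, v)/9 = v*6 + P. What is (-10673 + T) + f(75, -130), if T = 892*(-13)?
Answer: -43732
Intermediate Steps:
T = -11596
g(P, v) = -54*v - 9*P (g(P, v) = -9*(v*6 + P) = -9*(6*v + P) = -9*(P + 6*v) = -54*v - 9*P)
f(E, M) = 7 - 54*E + 59*M + E*M (f(E, M) = (-52 + ((M*E + 59*M) + 41)) + (-54*E - 9*(-2)) = (-52 + ((E*M + 59*M) + 41)) + (-54*E + 18) = (-52 + ((59*M + E*M) + 41)) + (18 - 54*E) = (-52 + (41 + 59*M + E*M)) + (18 - 54*E) = (-11 + 59*M + E*M) + (18 - 54*E) = 7 - 54*E + 59*M + E*M)
(-10673 + T) + f(75, -130) = (-10673 - 11596) + (7 - 54*75 + 59*(-130) + 75*(-130)) = -22269 + (7 - 4050 - 7670 - 9750) = -22269 - 21463 = -43732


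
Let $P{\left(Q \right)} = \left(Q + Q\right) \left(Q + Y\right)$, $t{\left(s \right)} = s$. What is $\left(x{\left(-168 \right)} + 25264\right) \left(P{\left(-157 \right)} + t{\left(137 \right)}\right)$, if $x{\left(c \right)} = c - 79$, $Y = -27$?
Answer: $1448809521$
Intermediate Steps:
$P{\left(Q \right)} = 2 Q \left(-27 + Q\right)$ ($P{\left(Q \right)} = \left(Q + Q\right) \left(Q - 27\right) = 2 Q \left(-27 + Q\right)$)
$x{\left(c \right)} = -79 + c$ ($x{\left(c \right)} = c - 79 = -79 + c$)
$\left(x{\left(-168 \right)} + 25264\right) \left(P{\left(-157 \right)} + t{\left(137 \right)}\right) = \left(\left(-79 - 168\right) + 25264\right) \left(2 \left(-157\right) \left(-27 - 157\right) + 137\right) = \left(-247 + 25264\right) \left(2 \left(-157\right) \left(-184\right) + 137\right) = 25017 \left(57776 + 137\right) = 25017 \cdot 57913 = 1448809521$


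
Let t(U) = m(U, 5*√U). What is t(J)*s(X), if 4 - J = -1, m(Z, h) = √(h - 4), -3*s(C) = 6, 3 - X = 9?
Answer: -2*√(-4 + 5*√5) ≈ -5.3592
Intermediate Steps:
X = -6 (X = 3 - 1*9 = 3 - 9 = -6)
s(C) = -2 (s(C) = -⅓*6 = -2)
m(Z, h) = √(-4 + h)
J = 5 (J = 4 - 1*(-1) = 4 + 1 = 5)
t(U) = √(-4 + 5*√U)
t(J)*s(X) = √(-4 + 5*√5)*(-2) = -2*√(-4 + 5*√5)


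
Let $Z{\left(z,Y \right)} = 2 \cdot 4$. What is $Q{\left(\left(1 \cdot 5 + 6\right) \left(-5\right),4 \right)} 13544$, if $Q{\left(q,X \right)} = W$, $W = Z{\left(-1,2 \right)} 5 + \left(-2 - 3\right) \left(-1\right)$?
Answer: $609480$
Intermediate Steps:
$Z{\left(z,Y \right)} = 8$
$W = 45$ ($W = 8 \cdot 5 + \left(-2 - 3\right) \left(-1\right) = 40 - -5 = 40 + 5 = 45$)
$Q{\left(q,X \right)} = 45$
$Q{\left(\left(1 \cdot 5 + 6\right) \left(-5\right),4 \right)} 13544 = 45 \cdot 13544 = 609480$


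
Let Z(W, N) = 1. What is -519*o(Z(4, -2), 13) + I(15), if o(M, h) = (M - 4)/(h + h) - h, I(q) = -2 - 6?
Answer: 176771/26 ≈ 6798.9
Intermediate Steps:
I(q) = -8
o(M, h) = -h + (-4 + M)/(2*h) (o(M, h) = (-4 + M)/((2*h)) - h = (-4 + M)*(1/(2*h)) - h = (-4 + M)/(2*h) - h = -h + (-4 + M)/(2*h))
-519*o(Z(4, -2), 13) + I(15) = -519*(-2 + (1/2)*1 - 1*13**2)/13 - 8 = -519*(-2 + 1/2 - 1*169)/13 - 8 = -519*(-2 + 1/2 - 169)/13 - 8 = -519*(-341)/(13*2) - 8 = -519*(-341/26) - 8 = 176979/26 - 8 = 176771/26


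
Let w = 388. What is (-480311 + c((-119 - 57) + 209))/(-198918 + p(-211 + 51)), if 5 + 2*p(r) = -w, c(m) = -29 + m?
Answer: 960614/398229 ≈ 2.4122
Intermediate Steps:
p(r) = -393/2 (p(r) = -5/2 + (-1*388)/2 = -5/2 + (1/2)*(-388) = -5/2 - 194 = -393/2)
(-480311 + c((-119 - 57) + 209))/(-198918 + p(-211 + 51)) = (-480311 + (-29 + ((-119 - 57) + 209)))/(-198918 - 393/2) = (-480311 + (-29 + (-176 + 209)))/(-398229/2) = (-480311 + (-29 + 33))*(-2/398229) = (-480311 + 4)*(-2/398229) = -480307*(-2/398229) = 960614/398229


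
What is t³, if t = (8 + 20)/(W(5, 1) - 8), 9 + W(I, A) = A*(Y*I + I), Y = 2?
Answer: -2744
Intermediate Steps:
W(I, A) = -9 + 3*A*I (W(I, A) = -9 + A*(2*I + I) = -9 + A*(3*I) = -9 + 3*A*I)
t = -14 (t = (8 + 20)/((-9 + 3*1*5) - 8) = 28/((-9 + 15) - 8) = 28/(6 - 8) = 28/(-2) = 28*(-½) = -14)
t³ = (-14)³ = -2744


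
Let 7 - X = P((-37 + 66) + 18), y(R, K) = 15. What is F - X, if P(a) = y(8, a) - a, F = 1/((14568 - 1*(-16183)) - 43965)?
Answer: -515347/13214 ≈ -39.000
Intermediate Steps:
F = -1/13214 (F = 1/((14568 + 16183) - 43965) = 1/(30751 - 43965) = 1/(-13214) = -1/13214 ≈ -7.5677e-5)
P(a) = 15 - a
X = 39 (X = 7 - (15 - ((-37 + 66) + 18)) = 7 - (15 - (29 + 18)) = 7 - (15 - 1*47) = 7 - (15 - 47) = 7 - 1*(-32) = 7 + 32 = 39)
F - X = -1/13214 - 1*39 = -1/13214 - 39 = -515347/13214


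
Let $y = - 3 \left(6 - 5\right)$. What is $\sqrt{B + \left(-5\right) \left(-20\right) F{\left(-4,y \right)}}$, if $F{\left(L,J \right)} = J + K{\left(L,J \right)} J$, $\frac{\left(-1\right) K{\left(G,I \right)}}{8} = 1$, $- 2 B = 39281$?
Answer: $\frac{i \sqrt{70162}}{2} \approx 132.44 i$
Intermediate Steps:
$y = -3$ ($y = \left(-3\right) 1 = -3$)
$B = - \frac{39281}{2}$ ($B = \left(- \frac{1}{2}\right) 39281 = - \frac{39281}{2} \approx -19641.0$)
$K{\left(G,I \right)} = -8$ ($K{\left(G,I \right)} = \left(-8\right) 1 = -8$)
$F{\left(L,J \right)} = - 7 J$ ($F{\left(L,J \right)} = J - 8 J = - 7 J$)
$\sqrt{B + \left(-5\right) \left(-20\right) F{\left(-4,y \right)}} = \sqrt{- \frac{39281}{2} + \left(-5\right) \left(-20\right) \left(\left(-7\right) \left(-3\right)\right)} = \sqrt{- \frac{39281}{2} + 100 \cdot 21} = \sqrt{- \frac{39281}{2} + 2100} = \sqrt{- \frac{35081}{2}} = \frac{i \sqrt{70162}}{2}$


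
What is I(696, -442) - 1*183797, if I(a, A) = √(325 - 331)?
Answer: -183797 + I*√6 ≈ -1.838e+5 + 2.4495*I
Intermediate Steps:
I(a, A) = I*√6 (I(a, A) = √(-6) = I*√6)
I(696, -442) - 1*183797 = I*√6 - 1*183797 = I*√6 - 183797 = -183797 + I*√6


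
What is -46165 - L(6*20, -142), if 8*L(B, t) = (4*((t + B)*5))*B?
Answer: -39565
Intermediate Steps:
L(B, t) = B*(20*B + 20*t)/8 (L(B, t) = ((4*((t + B)*5))*B)/8 = ((4*((B + t)*5))*B)/8 = ((4*(5*B + 5*t))*B)/8 = ((20*B + 20*t)*B)/8 = (B*(20*B + 20*t))/8 = B*(20*B + 20*t)/8)
-46165 - L(6*20, -142) = -46165 - 5*6*20*(6*20 - 142)/2 = -46165 - 5*120*(120 - 142)/2 = -46165 - 5*120*(-22)/2 = -46165 - 1*(-6600) = -46165 + 6600 = -39565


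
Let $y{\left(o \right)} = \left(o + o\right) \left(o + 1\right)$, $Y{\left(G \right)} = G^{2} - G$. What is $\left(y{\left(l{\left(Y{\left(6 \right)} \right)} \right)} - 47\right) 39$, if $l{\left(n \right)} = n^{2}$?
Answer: $63248367$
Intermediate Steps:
$y{\left(o \right)} = 2 o \left(1 + o\right)$
$\left(y{\left(l{\left(Y{\left(6 \right)} \right)} \right)} - 47\right) 39 = \left(2 \left(6 \left(-1 + 6\right)\right)^{2} \left(1 + \left(6 \left(-1 + 6\right)\right)^{2}\right) - 47\right) 39 = \left(2 \left(6 \cdot 5\right)^{2} \left(1 + \left(6 \cdot 5\right)^{2}\right) - 47\right) 39 = \left(2 \cdot 30^{2} \left(1 + 30^{2}\right) - 47\right) 39 = \left(2 \cdot 900 \left(1 + 900\right) - 47\right) 39 = \left(2 \cdot 900 \cdot 901 - 47\right) 39 = \left(1621800 - 47\right) 39 = 1621753 \cdot 39 = 63248367$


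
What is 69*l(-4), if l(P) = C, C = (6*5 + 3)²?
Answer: 75141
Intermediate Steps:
C = 1089 (C = (30 + 3)² = 33² = 1089)
l(P) = 1089
69*l(-4) = 69*1089 = 75141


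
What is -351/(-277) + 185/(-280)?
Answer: 9407/15512 ≈ 0.60643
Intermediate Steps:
-351/(-277) + 185/(-280) = -351*(-1/277) + 185*(-1/280) = 351/277 - 37/56 = 9407/15512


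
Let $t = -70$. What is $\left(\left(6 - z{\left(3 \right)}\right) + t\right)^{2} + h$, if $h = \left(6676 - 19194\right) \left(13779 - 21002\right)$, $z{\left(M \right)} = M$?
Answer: $90422003$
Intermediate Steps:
$h = 90417514$ ($h = \left(-12518\right) \left(-7223\right) = 90417514$)
$\left(\left(6 - z{\left(3 \right)}\right) + t\right)^{2} + h = \left(\left(6 - 3\right) - 70\right)^{2} + 90417514 = \left(3 - 70\right)^{2} + 90417514 = \left(-67\right)^{2} + 90417514 = 4489 + 90417514 = 90422003$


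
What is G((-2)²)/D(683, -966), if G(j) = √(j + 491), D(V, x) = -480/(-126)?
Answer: 63*√55/80 ≈ 5.8403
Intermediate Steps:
D(V, x) = 80/21 (D(V, x) = -480*(-1/126) = 80/21)
G(j) = √(491 + j)
G((-2)²)/D(683, -966) = √(491 + (-2)²)/(80/21) = √(491 + 4)*(21/80) = √495*(21/80) = (3*√55)*(21/80) = 63*√55/80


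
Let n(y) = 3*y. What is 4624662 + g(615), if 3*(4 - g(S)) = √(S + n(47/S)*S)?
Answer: 4624666 - 2*√21 ≈ 4.6247e+6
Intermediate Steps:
g(S) = 4 - √(141 + S)/3 (g(S) = 4 - √(S + (3*(47/S))*S)/3 = 4 - √(S + (141/S)*S)/3 = 4 - √(S + 141)/3 = 4 - √(141 + S)/3)
4624662 + g(615) = 4624662 + (4 - √(141 + 615)/3) = 4624662 + (4 - 2*√21) = 4624666 - 2*√21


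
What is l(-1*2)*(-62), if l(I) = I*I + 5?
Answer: -558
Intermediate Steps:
l(I) = 5 + I**2 (l(I) = I**2 + 5 = 5 + I**2)
l(-1*2)*(-62) = (5 + (-1*2)**2)*(-62) = (5 + (-2)**2)*(-62) = (5 + 4)*(-62) = 9*(-62) = -558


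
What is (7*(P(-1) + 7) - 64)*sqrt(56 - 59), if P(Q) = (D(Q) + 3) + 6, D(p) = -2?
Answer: 34*I*sqrt(3) ≈ 58.89*I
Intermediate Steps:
P(Q) = 7 (P(Q) = (-2 + 3) + 6 = 1 + 6 = 7)
(7*(P(-1) + 7) - 64)*sqrt(56 - 59) = (7*(7 + 7) - 64)*sqrt(56 - 59) = (7*14 - 64)*sqrt(-3) = (98 - 64)*(I*sqrt(3)) = 34*(I*sqrt(3)) = 34*I*sqrt(3)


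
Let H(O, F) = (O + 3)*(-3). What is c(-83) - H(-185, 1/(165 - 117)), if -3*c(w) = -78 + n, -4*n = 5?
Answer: -6235/12 ≈ -519.58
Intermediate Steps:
n = -5/4 (n = -1/4*5 = -5/4 ≈ -1.2500)
c(w) = 317/12 (c(w) = -(-78 - 5/4)/3 = -1/3*(-317/4) = 317/12)
H(O, F) = -9 - 3*O (H(O, F) = (3 + O)*(-3) = -9 - 3*O)
c(-83) - H(-185, 1/(165 - 117)) = 317/12 - (-9 - 3*(-185)) = 317/12 - (-9 + 555) = 317/12 - 1*546 = 317/12 - 546 = -6235/12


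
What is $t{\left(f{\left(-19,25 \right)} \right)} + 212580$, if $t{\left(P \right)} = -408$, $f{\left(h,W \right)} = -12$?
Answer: $212172$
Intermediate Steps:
$t{\left(f{\left(-19,25 \right)} \right)} + 212580 = -408 + 212580 = 212172$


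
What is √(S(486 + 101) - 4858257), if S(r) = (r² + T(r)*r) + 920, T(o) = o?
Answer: I*√4168199 ≈ 2041.6*I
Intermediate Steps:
S(r) = 920 + 2*r² (S(r) = (r² + r*r) + 920 = (r² + r²) + 920 = 2*r² + 920 = 920 + 2*r²)
√(S(486 + 101) - 4858257) = √((920 + 2*(486 + 101)²) - 4858257) = √((920 + 2*587²) - 4858257) = √((920 + 2*344569) - 4858257) = √((920 + 689138) - 4858257) = √(690058 - 4858257) = √(-4168199) = I*√4168199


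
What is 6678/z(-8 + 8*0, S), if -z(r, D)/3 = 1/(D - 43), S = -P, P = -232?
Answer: -420714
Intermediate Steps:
S = 232 (S = -1*(-232) = 232)
z(r, D) = -3/(-43 + D) (z(r, D) = -3/(D - 43) = -3/(-43 + D))
6678/z(-8 + 8*0, S) = 6678/((-3/(-43 + 232))) = 6678/((-3/189)) = 6678/((-3*1/189)) = 6678/(-1/63) = 6678*(-63) = -420714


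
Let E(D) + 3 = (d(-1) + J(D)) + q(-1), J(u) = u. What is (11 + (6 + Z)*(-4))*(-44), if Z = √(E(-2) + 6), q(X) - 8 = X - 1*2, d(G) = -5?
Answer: 748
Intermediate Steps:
q(X) = 6 + X (q(X) = 8 + (X - 1*2) = 8 + (X - 2) = 8 + (-2 + X) = 6 + X)
E(D) = -3 + D (E(D) = -3 + ((-5 + D) + (6 - 1)) = -3 + ((-5 + D) + 5) = -3 + D)
Z = 1 (Z = √((-3 - 2) + 6) = √(-5 + 6) = √1 = 1)
(11 + (6 + Z)*(-4))*(-44) = (11 + (6 + 1)*(-4))*(-44) = (11 + 7*(-4))*(-44) = (11 - 28)*(-44) = -17*(-44) = 748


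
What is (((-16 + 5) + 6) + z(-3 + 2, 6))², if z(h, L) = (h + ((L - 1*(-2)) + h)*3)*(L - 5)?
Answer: 225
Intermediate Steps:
z(h, L) = (-5 + L)*(6 + 3*L + 4*h) (z(h, L) = (h + ((L + 2) + h)*3)*(-5 + L) = (h + ((2 + L) + h)*3)*(-5 + L) = (h + (2 + L + h)*3)*(-5 + L) = (h + (6 + 3*L + 3*h))*(-5 + L) = (6 + 3*L + 4*h)*(-5 + L) = (-5 + L)*(6 + 3*L + 4*h))
(((-16 + 5) + 6) + z(-3 + 2, 6))² = (((-16 + 5) + 6) + (-30 - 20*(-3 + 2) - 9*6 + 3*6² + 4*6*(-3 + 2)))² = ((-11 + 6) + (-30 - 20*(-1) - 54 + 3*36 + 4*6*(-1)))² = (-5 + (-30 + 20 - 54 + 108 - 24))² = (-5 + 20)² = 15² = 225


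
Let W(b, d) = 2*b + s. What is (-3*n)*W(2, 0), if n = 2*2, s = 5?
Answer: -108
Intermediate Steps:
W(b, d) = 5 + 2*b (W(b, d) = 2*b + 5 = 5 + 2*b)
n = 4
(-3*n)*W(2, 0) = (-3*4)*(5 + 2*2) = -12*(5 + 4) = -12*9 = -108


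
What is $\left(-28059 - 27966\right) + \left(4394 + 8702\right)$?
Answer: $-42929$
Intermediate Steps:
$\left(-28059 - 27966\right) + \left(4394 + 8702\right) = -56025 + 13096 = -42929$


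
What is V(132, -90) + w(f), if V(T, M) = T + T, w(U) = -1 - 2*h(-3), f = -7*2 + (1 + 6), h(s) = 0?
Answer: 263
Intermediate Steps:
f = -7 (f = -14 + 7 = -7)
w(U) = -1 (w(U) = -1 - 2*0 = -1 + 0 = -1)
V(T, M) = 2*T
V(132, -90) + w(f) = 2*132 - 1 = 264 - 1 = 263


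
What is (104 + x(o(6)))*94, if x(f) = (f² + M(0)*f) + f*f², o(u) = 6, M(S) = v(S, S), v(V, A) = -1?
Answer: 32900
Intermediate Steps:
M(S) = -1
x(f) = f² + f³ - f (x(f) = (f² - f) + f*f² = (f² - f) + f³ = f² + f³ - f)
(104 + x(o(6)))*94 = (104 + 6*(-1 + 6 + 6²))*94 = (104 + 6*(-1 + 6 + 36))*94 = (104 + 6*41)*94 = (104 + 246)*94 = 350*94 = 32900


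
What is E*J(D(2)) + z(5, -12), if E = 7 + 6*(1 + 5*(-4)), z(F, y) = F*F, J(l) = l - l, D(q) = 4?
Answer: 25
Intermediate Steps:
J(l) = 0
z(F, y) = F**2
E = -107 (E = 7 + 6*(1 - 20) = 7 + 6*(-19) = 7 - 114 = -107)
E*J(D(2)) + z(5, -12) = -107*0 + 5**2 = 0 + 25 = 25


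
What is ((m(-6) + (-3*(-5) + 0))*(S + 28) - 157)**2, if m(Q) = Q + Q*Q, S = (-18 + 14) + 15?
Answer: 2553604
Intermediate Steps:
S = 11 (S = -4 + 15 = 11)
m(Q) = Q + Q**2
((m(-6) + (-3*(-5) + 0))*(S + 28) - 157)**2 = ((-6*(1 - 6) + (-3*(-5) + 0))*(11 + 28) - 157)**2 = ((-6*(-5) + (15 + 0))*39 - 157)**2 = ((30 + 15)*39 - 157)**2 = (45*39 - 157)**2 = (1755 - 157)**2 = 1598**2 = 2553604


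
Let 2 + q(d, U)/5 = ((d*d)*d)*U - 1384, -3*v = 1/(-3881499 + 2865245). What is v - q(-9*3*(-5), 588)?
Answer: -22053206420984339/3048762 ≈ -7.2335e+9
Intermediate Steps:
v = 1/3048762 (v = -1/(3*(-3881499 + 2865245)) = -1/3/(-1016254) = -1/3*(-1/1016254) = 1/3048762 ≈ 3.2800e-7)
q(d, U) = -6930 + 5*U*d**3 (q(d, U) = -10 + 5*(((d*d)*d)*U - 1384) = -10 + 5*((d**2*d)*U - 1384) = -10 + 5*(d**3*U - 1384) = -10 + 5*(U*d**3 - 1384) = -10 + 5*(-1384 + U*d**3) = -10 + (-6920 + 5*U*d**3) = -6930 + 5*U*d**3)
v - q(-9*3*(-5), 588) = 1/3048762 - (-6930 + 5*588*(-9*3*(-5))**3) = 1/3048762 - (-6930 + 5*588*(-27*(-5))**3) = 1/3048762 - (-6930 + 5*588*135**3) = 1/3048762 - (-6930 + 5*588*2460375) = 1/3048762 - (-6930 + 7233502500) = 1/3048762 - 1*7233495570 = 1/3048762 - 7233495570 = -22053206420984339/3048762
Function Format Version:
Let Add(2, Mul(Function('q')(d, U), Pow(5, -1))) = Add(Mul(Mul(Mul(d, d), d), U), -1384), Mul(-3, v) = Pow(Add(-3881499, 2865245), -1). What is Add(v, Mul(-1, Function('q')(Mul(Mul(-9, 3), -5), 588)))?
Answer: Rational(-22053206420984339, 3048762) ≈ -7.2335e+9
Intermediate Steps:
v = Rational(1, 3048762) (v = Mul(Rational(-1, 3), Pow(Add(-3881499, 2865245), -1)) = Mul(Rational(-1, 3), Pow(-1016254, -1)) = Mul(Rational(-1, 3), Rational(-1, 1016254)) = Rational(1, 3048762) ≈ 3.2800e-7)
Function('q')(d, U) = Add(-6930, Mul(5, U, Pow(d, 3))) (Function('q')(d, U) = Add(-10, Mul(5, Add(Mul(Mul(Mul(d, d), d), U), -1384))) = Add(-10, Mul(5, Add(Mul(Mul(Pow(d, 2), d), U), -1384))) = Add(-10, Mul(5, Add(Mul(Pow(d, 3), U), -1384))) = Add(-10, Mul(5, Add(Mul(U, Pow(d, 3)), -1384))) = Add(-10, Mul(5, Add(-1384, Mul(U, Pow(d, 3))))) = Add(-10, Add(-6920, Mul(5, U, Pow(d, 3)))) = Add(-6930, Mul(5, U, Pow(d, 3))))
Add(v, Mul(-1, Function('q')(Mul(Mul(-9, 3), -5), 588))) = Add(Rational(1, 3048762), Mul(-1, Add(-6930, Mul(5, 588, Pow(Mul(Mul(-9, 3), -5), 3))))) = Add(Rational(1, 3048762), Mul(-1, Add(-6930, Mul(5, 588, Pow(Mul(-27, -5), 3))))) = Add(Rational(1, 3048762), Mul(-1, Add(-6930, Mul(5, 588, Pow(135, 3))))) = Add(Rational(1, 3048762), Mul(-1, Add(-6930, Mul(5, 588, 2460375)))) = Add(Rational(1, 3048762), Mul(-1, Add(-6930, 7233502500))) = Add(Rational(1, 3048762), Mul(-1, 7233495570)) = Add(Rational(1, 3048762), -7233495570) = Rational(-22053206420984339, 3048762)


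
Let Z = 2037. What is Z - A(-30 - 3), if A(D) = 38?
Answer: 1999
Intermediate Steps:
Z - A(-30 - 3) = 2037 - 1*38 = 2037 - 38 = 1999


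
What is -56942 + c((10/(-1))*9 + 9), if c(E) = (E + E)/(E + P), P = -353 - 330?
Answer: -21751763/382 ≈ -56942.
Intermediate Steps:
P = -683
c(E) = 2*E/(-683 + E) (c(E) = (E + E)/(E - 683) = (2*E)/(-683 + E) = 2*E/(-683 + E))
-56942 + c((10/(-1))*9 + 9) = -56942 + 2*((10/(-1))*9 + 9)/(-683 + ((10/(-1))*9 + 9)) = -56942 + 2*((10*(-1))*9 + 9)/(-683 + ((10*(-1))*9 + 9)) = -56942 + 2*(-10*9 + 9)/(-683 + (-10*9 + 9)) = -56942 + 2*(-90 + 9)/(-683 + (-90 + 9)) = -56942 + 2*(-81)/(-683 - 81) = -56942 + 2*(-81)/(-764) = -56942 + 2*(-81)*(-1/764) = -56942 + 81/382 = -21751763/382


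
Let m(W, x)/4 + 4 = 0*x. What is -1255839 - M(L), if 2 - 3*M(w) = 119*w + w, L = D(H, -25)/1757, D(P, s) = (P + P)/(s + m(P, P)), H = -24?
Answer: -271400760443/216111 ≈ -1.2558e+6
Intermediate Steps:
m(W, x) = -16 (m(W, x) = -16 + 4*(0*x) = -16 + 4*0 = -16 + 0 = -16)
D(P, s) = 2*P/(-16 + s) (D(P, s) = (P + P)/(s - 16) = (2*P)/(-16 + s) = 2*P/(-16 + s))
L = 48/72037 (L = (2*(-24)/(-16 - 25))/1757 = (2*(-24)/(-41))*(1/1757) = (2*(-24)*(-1/41))*(1/1757) = (48/41)*(1/1757) = 48/72037 ≈ 0.00066632)
M(w) = 2/3 - 40*w (M(w) = 2/3 - (119*w + w)/3 = 2/3 - 40*w)
-1255839 - M(L) = -1255839 - (2/3 - 40*48/72037) = -1255839 - (2/3 - 1920/72037) = -1255839 - 1*138314/216111 = -1255839 - 138314/216111 = -271400760443/216111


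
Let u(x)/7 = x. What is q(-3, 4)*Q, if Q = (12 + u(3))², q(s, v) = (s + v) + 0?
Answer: 1089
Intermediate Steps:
u(x) = 7*x
q(s, v) = s + v
Q = 1089 (Q = (12 + 7*3)² = (12 + 21)² = 33² = 1089)
q(-3, 4)*Q = (-3 + 4)*1089 = 1*1089 = 1089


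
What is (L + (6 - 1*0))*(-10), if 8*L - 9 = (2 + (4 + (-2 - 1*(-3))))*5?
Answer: -115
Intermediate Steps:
L = 11/2 (L = 9/8 + ((2 + (4 + (-2 - 1*(-3))))*5)/8 = 9/8 + ((2 + (4 + (-2 + 3)))*5)/8 = 9/8 + ((2 + (4 + 1))*5)/8 = 9/8 + ((2 + 5)*5)/8 = 9/8 + (7*5)/8 = 9/8 + (⅛)*35 = 9/8 + 35/8 = 11/2 ≈ 5.5000)
(L + (6 - 1*0))*(-10) = (11/2 + (6 - 1*0))*(-10) = (11/2 + (6 + 0))*(-10) = (11/2 + 6)*(-10) = (23/2)*(-10) = -115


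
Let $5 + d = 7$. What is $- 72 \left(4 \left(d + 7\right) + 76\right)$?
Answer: $-8064$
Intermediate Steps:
$d = 2$ ($d = -5 + 7 = 2$)
$- 72 \left(4 \left(d + 7\right) + 76\right) = - 72 \left(4 \left(2 + 7\right) + 76\right) = - 72 \left(4 \cdot 9 + 76\right) = - 72 \left(36 + 76\right) = \left(-72\right) 112 = -8064$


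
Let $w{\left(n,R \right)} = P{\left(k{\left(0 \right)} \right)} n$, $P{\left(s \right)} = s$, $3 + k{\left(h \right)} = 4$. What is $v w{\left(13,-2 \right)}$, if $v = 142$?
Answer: $1846$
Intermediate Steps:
$k{\left(h \right)} = 1$ ($k{\left(h \right)} = -3 + 4 = 1$)
$w{\left(n,R \right)} = n$ ($w{\left(n,R \right)} = 1 n = n$)
$v w{\left(13,-2 \right)} = 142 \cdot 13 = 1846$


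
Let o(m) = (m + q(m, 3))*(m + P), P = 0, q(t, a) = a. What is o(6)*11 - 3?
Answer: 591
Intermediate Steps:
o(m) = m*(3 + m) (o(m) = (m + 3)*(m + 0) = (3 + m)*m = m*(3 + m))
o(6)*11 - 3 = (6*(3 + 6))*11 - 3 = (6*9)*11 - 3 = 54*11 - 3 = 594 - 3 = 591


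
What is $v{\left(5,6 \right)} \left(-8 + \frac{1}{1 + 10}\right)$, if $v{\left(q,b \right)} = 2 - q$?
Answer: $\frac{261}{11} \approx 23.727$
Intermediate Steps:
$v{\left(5,6 \right)} \left(-8 + \frac{1}{1 + 10}\right) = \left(2 - 5\right) \left(-8 + \frac{1}{1 + 10}\right) = \left(2 - 5\right) \left(-8 + \frac{1}{11}\right) = - 3 \left(-8 + \frac{1}{11}\right) = \left(-3\right) \left(- \frac{87}{11}\right) = \frac{261}{11}$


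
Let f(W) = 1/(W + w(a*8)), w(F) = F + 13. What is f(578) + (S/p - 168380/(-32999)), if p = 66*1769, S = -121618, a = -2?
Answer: 4500084147298/1107670008225 ≈ 4.0627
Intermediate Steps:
p = 116754
w(F) = 13 + F
f(W) = 1/(-3 + W) (f(W) = 1/(W + (13 - 2*8)) = 1/(W + (13 - 16)) = 1/(W - 3) = 1/(-3 + W))
f(578) + (S/p - 168380/(-32999)) = 1/(-3 + 578) + (-121618/116754 - 168380/(-32999)) = 1/575 + (-121618*1/116754 - 168380*(-1/32999)) = 1/575 + (-60809/58377 + 168380/32999) = 1/575 + 7822883069/1926382623 = 4500084147298/1107670008225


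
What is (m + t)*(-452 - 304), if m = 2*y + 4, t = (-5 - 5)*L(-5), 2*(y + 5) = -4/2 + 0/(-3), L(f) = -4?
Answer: -24192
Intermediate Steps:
y = -6 (y = -5 + (-4/2 + 0/(-3))/2 = -5 + (-4*½ + 0*(-⅓))/2 = -5 + (-2 + 0)/2 = -5 + (½)*(-2) = -5 - 1 = -6)
t = 40 (t = (-5 - 5)*(-4) = -10*(-4) = 40)
m = -8 (m = 2*(-6) + 4 = -12 + 4 = -8)
(m + t)*(-452 - 304) = (-8 + 40)*(-452 - 304) = 32*(-756) = -24192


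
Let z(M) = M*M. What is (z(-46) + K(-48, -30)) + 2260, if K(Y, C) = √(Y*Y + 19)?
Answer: 4376 + √2323 ≈ 4424.2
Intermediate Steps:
K(Y, C) = √(19 + Y²) (K(Y, C) = √(Y² + 19) = √(19 + Y²))
z(M) = M²
(z(-46) + K(-48, -30)) + 2260 = ((-46)² + √(19 + (-48)²)) + 2260 = (2116 + √(19 + 2304)) + 2260 = (2116 + √2323) + 2260 = 4376 + √2323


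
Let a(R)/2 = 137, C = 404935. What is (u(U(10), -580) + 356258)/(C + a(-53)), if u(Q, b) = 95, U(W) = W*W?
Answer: 356353/405209 ≈ 0.87943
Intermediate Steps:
a(R) = 274 (a(R) = 2*137 = 274)
U(W) = W²
(u(U(10), -580) + 356258)/(C + a(-53)) = (95 + 356258)/(404935 + 274) = 356353/405209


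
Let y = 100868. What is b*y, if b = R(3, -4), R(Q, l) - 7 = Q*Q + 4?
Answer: 2017360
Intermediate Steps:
R(Q, l) = 11 + Q² (R(Q, l) = 7 + (Q*Q + 4) = 7 + (Q² + 4) = 7 + (4 + Q²) = 11 + Q²)
b = 20 (b = 11 + 3² = 11 + 9 = 20)
b*y = 20*100868 = 2017360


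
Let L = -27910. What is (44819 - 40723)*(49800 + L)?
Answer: 89661440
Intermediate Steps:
(44819 - 40723)*(49800 + L) = (44819 - 40723)*(49800 - 27910) = 4096*21890 = 89661440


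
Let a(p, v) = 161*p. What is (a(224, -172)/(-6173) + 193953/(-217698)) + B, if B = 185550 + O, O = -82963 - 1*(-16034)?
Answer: 53133251112231/447949918 ≈ 1.1861e+5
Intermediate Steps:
O = -66929 (O = -82963 + 16034 = -66929)
B = 118621 (B = 185550 - 66929 = 118621)
(a(224, -172)/(-6173) + 193953/(-217698)) + B = ((161*224)/(-6173) + 193953/(-217698)) + 118621 = (36064*(-1/6173) + 193953*(-1/217698)) + 118621 = (-36064/6173 - 64651/72566) + 118621 = -3016110847/447949918 + 118621 = 53133251112231/447949918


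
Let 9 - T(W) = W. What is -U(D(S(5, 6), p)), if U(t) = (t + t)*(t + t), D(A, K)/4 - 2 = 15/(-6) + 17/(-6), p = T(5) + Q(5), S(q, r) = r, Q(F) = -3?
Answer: -6400/9 ≈ -711.11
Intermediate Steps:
T(W) = 9 - W
p = 1 (p = (9 - 1*5) - 3 = (9 - 5) - 3 = 4 - 3 = 1)
D(A, K) = -40/3 (D(A, K) = 8 + 4*(15/(-6) + 17/(-6)) = 8 + 4*(15*(-⅙) + 17*(-⅙)) = 8 + 4*(-5/2 - 17/6) = 8 + 4*(-16/3) = 8 - 64/3 = -40/3)
U(t) = 4*t² (U(t) = (2*t)*(2*t) = 4*t²)
-U(D(S(5, 6), p)) = -4*(-40/3)² = -4*1600/9 = -1*6400/9 = -6400/9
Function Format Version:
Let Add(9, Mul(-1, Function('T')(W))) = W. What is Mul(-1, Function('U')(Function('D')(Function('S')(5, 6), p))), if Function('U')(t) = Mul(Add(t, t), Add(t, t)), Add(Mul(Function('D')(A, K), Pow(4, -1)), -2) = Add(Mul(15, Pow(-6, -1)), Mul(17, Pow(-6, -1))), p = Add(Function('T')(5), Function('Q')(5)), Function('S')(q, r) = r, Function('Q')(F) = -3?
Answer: Rational(-6400, 9) ≈ -711.11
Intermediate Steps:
Function('T')(W) = Add(9, Mul(-1, W))
p = 1 (p = Add(Add(9, Mul(-1, 5)), -3) = Add(Add(9, -5), -3) = Add(4, -3) = 1)
Function('D')(A, K) = Rational(-40, 3) (Function('D')(A, K) = Add(8, Mul(4, Add(Mul(15, Pow(-6, -1)), Mul(17, Pow(-6, -1))))) = Add(8, Mul(4, Add(Mul(15, Rational(-1, 6)), Mul(17, Rational(-1, 6))))) = Add(8, Mul(4, Add(Rational(-5, 2), Rational(-17, 6)))) = Add(8, Mul(4, Rational(-16, 3))) = Add(8, Rational(-64, 3)) = Rational(-40, 3))
Function('U')(t) = Mul(4, Pow(t, 2)) (Function('U')(t) = Mul(Mul(2, t), Mul(2, t)) = Mul(4, Pow(t, 2)))
Mul(-1, Function('U')(Function('D')(Function('S')(5, 6), p))) = Mul(-1, Mul(4, Pow(Rational(-40, 3), 2))) = Mul(-1, Mul(4, Rational(1600, 9))) = Mul(-1, Rational(6400, 9)) = Rational(-6400, 9)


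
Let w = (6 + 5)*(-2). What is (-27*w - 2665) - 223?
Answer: -2294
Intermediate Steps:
w = -22 (w = 11*(-2) = -22)
(-27*w - 2665) - 223 = (-27*(-22) - 2665) - 223 = (594 - 2665) - 223 = -2071 - 223 = -2294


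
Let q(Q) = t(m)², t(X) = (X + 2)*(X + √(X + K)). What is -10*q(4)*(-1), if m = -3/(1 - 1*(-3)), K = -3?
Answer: -6375/128 - 375*I*√15/32 ≈ -49.805 - 45.387*I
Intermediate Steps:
m = -¾ (m = -3/(1 + 3) = -3/4 = -3*¼ = -¾ ≈ -0.75000)
t(X) = (2 + X)*(X + √(-3 + X)) (t(X) = (X + 2)*(X + √(X - 3)) = (2 + X)*(X + √(-3 + X)))
q(Q) = (-15/16 + 5*I*√15/8)² (q(Q) = ((-¾)² + 2*(-¾) + 2*√(-3 - ¾) - 3*√(-3 - ¾)/4)² = (9/16 - 3/2 + 2*√(-15/4) - 3*I*√15/8)² = (9/16 - 3/2 + 2*(I*√15/2) - 3*I*√15/8)² = (9/16 - 3/2 + I*√15 - 3*I*√15/8)² = (-15/16 + 5*I*√15/8)²)
-10*q(4)*(-1) = -10*(-1275/256 - 75*I*√15/64)*(-1) = (6375/128 + 375*I*√15/32)*(-1) = -6375/128 - 375*I*√15/32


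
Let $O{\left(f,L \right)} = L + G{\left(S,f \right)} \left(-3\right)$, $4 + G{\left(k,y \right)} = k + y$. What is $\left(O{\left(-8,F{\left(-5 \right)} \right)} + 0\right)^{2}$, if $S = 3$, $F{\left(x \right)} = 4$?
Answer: $961$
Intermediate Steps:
$G{\left(k,y \right)} = -4 + k + y$ ($G{\left(k,y \right)} = -4 + \left(k + y\right) = -4 + k + y$)
$O{\left(f,L \right)} = 3 + L - 3 f$ ($O{\left(f,L \right)} = L + \left(-4 + 3 + f\right) \left(-3\right) = L + \left(-1 + f\right) \left(-3\right) = L - \left(-3 + 3 f\right) = 3 + L - 3 f$)
$\left(O{\left(-8,F{\left(-5 \right)} \right)} + 0\right)^{2} = \left(\left(3 + 4 - -24\right) + 0\right)^{2} = \left(\left(3 + 4 + 24\right) + 0\right)^{2} = \left(31 + 0\right)^{2} = 31^{2} = 961$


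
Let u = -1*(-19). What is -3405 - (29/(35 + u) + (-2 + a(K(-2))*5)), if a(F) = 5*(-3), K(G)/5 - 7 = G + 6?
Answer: -179741/54 ≈ -3328.5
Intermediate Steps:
K(G) = 65 + 5*G (K(G) = 35 + 5*(G + 6) = 35 + 5*(6 + G) = 35 + (30 + 5*G) = 65 + 5*G)
u = 19
a(F) = -15
-3405 - (29/(35 + u) + (-2 + a(K(-2))*5)) = -3405 - (29/(35 + 19) + (-2 - 15*5)) = -3405 - (29/54 + (-2 - 75)) = -3405 - (29*(1/54) - 77) = -3405 - (29/54 - 77) = -3405 - 1*(-4129/54) = -3405 + 4129/54 = -179741/54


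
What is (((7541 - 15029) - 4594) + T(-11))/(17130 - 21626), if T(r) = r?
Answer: 12093/4496 ≈ 2.6897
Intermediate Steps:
(((7541 - 15029) - 4594) + T(-11))/(17130 - 21626) = (((7541 - 15029) - 4594) - 11)/(17130 - 21626) = ((-7488 - 4594) - 11)/(-4496) = (-12082 - 11)*(-1/4496) = -12093*(-1/4496) = 12093/4496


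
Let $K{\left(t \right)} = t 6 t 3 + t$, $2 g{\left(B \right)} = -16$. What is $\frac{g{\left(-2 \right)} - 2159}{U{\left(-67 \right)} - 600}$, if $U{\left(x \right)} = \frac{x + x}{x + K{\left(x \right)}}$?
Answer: $\frac{1304534}{361201} \approx 3.6117$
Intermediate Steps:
$g{\left(B \right)} = -8$ ($g{\left(B \right)} = \frac{1}{2} \left(-16\right) = -8$)
$K{\left(t \right)} = t + 18 t^{2}$ ($K{\left(t \right)} = t 18 t + t = 18 t^{2} + t = t + 18 t^{2}$)
$U{\left(x \right)} = \frac{2 x}{x + x \left(1 + 18 x\right)}$ ($U{\left(x \right)} = \frac{x + x}{x + x \left(1 + 18 x\right)} = \frac{2 x}{x + x \left(1 + 18 x\right)}$)
$\frac{g{\left(-2 \right)} - 2159}{U{\left(-67 \right)} - 600} = \frac{-8 - 2159}{\frac{1}{1 + 9 \left(-67\right)} - 600} = - \frac{2167}{\frac{1}{1 - 603} - 600} = - \frac{2167}{\frac{1}{-602} - 600} = - \frac{2167}{- \frac{1}{602} - 600} = - \frac{2167}{- \frac{361201}{602}} = \left(-2167\right) \left(- \frac{602}{361201}\right) = \frac{1304534}{361201}$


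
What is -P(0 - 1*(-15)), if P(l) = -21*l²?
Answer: 4725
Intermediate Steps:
-P(0 - 1*(-15)) = -(-21)*(0 - 1*(-15))² = -(-21)*(0 + 15)² = -(-21)*15² = -(-21)*225 = -1*(-4725) = 4725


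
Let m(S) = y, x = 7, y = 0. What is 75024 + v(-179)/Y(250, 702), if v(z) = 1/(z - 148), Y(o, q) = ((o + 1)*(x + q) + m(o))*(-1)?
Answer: 4365841097233/58192593 ≈ 75024.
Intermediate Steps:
m(S) = 0
Y(o, q) = -(1 + o)*(7 + q) (Y(o, q) = ((o + 1)*(7 + q) + 0)*(-1) = ((1 + o)*(7 + q) + 0)*(-1) = ((1 + o)*(7 + q))*(-1) = -(1 + o)*(7 + q))
v(z) = 1/(-148 + z)
75024 + v(-179)/Y(250, 702) = 75024 + 1/((-148 - 179)*(-7 - 1*702 - 7*250 - 1*250*702)) = 75024 + 1/((-327)*(-7 - 702 - 1750 - 175500)) = 75024 - 1/327/(-177959) = 75024 - 1/327*(-1/177959) = 75024 + 1/58192593 = 4365841097233/58192593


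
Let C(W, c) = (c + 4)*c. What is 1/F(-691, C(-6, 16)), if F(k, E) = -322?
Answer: -1/322 ≈ -0.0031056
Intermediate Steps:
C(W, c) = c*(4 + c) (C(W, c) = (4 + c)*c = c*(4 + c))
1/F(-691, C(-6, 16)) = 1/(-322) = -1/322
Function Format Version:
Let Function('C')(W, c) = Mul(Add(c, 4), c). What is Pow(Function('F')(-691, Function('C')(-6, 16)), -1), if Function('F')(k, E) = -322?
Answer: Rational(-1, 322) ≈ -0.0031056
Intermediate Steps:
Function('C')(W, c) = Mul(c, Add(4, c)) (Function('C')(W, c) = Mul(Add(4, c), c) = Mul(c, Add(4, c)))
Pow(Function('F')(-691, Function('C')(-6, 16)), -1) = Pow(-322, -1) = Rational(-1, 322)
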